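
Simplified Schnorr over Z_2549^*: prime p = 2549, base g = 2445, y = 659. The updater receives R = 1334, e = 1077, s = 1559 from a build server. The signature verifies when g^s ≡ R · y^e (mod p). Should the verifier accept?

accept

g^s mod p:
Squares mod 2549: 2445^1≡2445, 2445^2≡620, 2445^4≡2050, 2445^8≡1748, 2445^16≡1802, 2445^32≡2327, 2445^64≡853, 2445^128≡1144, 2445^256≡1099, 2445^512≡2124, 2445^1024≡2195
1559 = 1024 + 512 + 16 + 4 + 2 + 1, so 2445^1559 ≡ 2195·2124·1802·2050·620·2445 ≡ 477 (mod 2549)
R · y^e mod p:
Squares mod 2549: 659^1≡659, 659^2≡951, 659^4≡2055, 659^8≡1881, 659^16≡149, 659^32≡1809, 659^64≡2114, 659^128≡599, 659^256≡1941, 659^512≡59, 659^1024≡932
1077 = 1024 + 32 + 16 + 4 + 1, so 659^1077 ≡ 932·1809·149·2055·659 ≡ 415 (mod 2549)
1334·415 = 553610 ≡ 477 (mod 2549)
477 ≡ 477 (mod 2549); signature holds.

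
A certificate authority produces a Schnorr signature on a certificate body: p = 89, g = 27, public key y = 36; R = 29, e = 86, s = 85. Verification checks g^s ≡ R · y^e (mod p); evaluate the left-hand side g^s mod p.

27^85 mod 89 = 70

70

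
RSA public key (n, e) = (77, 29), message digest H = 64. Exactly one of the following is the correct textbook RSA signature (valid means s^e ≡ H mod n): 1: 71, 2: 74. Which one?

Candidate 1: 71^2 = 5041 ≡ 36; 71^4 ≡ 36^2 = 1296 ≡ 64; 71^8 ≡ 64^2 = 4096 ≡ 15; 71^16 ≡ 15^2 = 225 ≡ 71; 29 = 16 + 8 + 4 + 1, so 71^29 ≡ 71·15·64·71 ≡ 64 (mod 77)
  → matches H = 64
Candidate 2: 74^2 = 5476 ≡ 9; 74^4 ≡ 9^2 = 81 ≡ 4; 74^8 ≡ 4^2 = 16; 74^16 ≡ 16^2 = 256 ≡ 25; 29 = 16 + 8 + 4 + 1, so 74^29 ≡ 25·16·4·74 ≡ 51 (mod 77)

1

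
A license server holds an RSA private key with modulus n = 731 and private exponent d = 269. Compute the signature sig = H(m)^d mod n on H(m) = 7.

(H(m))^2 ≡ 7^2 = 49
(H(m))^4 ≡ 49^2 = 2401 ≡ 208
(H(m))^8 ≡ 208^2 = 43264 ≡ 135
(H(m))^16 ≡ 135^2 = 18225 ≡ 681
(H(m))^32 ≡ 681^2 = 463761 ≡ 307
(H(m))^64 ≡ 307^2 = 94249 ≡ 681
(H(m))^128 ≡ 681^2 = 463761 ≡ 307
(H(m))^256 ≡ 307^2 = 94249 ≡ 681
269 = 256 + 8 + 4 + 1, so (H(m))^269 ≡ 681·135·208·7 ≡ 295 (mod 731)

295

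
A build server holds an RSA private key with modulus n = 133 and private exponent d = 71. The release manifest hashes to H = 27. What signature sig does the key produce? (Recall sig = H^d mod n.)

69

H^71 mod 133 = 69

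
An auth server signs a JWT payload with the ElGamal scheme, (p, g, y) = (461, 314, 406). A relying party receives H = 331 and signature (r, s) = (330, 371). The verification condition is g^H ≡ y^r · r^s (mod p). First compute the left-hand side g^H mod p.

10

Squares mod 461: 314^1≡314, 314^2≡403, 314^4≡137, 314^8≡329, 314^16≡367, 314^32≡77, 314^64≡397, 314^128≡408, 314^256≡43
331 = 256 + 64 + 8 + 2 + 1, so 314^331 ≡ 43·397·329·403·314 ≡ 10 (mod 461)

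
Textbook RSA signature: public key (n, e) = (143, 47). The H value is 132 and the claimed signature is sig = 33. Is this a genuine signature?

Squares mod 143: sig^1≡33, sig^2≡88, sig^4≡22, sig^8≡55, sig^16≡22, sig^32≡55
47 = 32 + 8 + 4 + 2 + 1, so sig^47 ≡ 55·55·22·88·33 ≡ 132 (mod 143)
132 = H, so the signature checks out.

genuine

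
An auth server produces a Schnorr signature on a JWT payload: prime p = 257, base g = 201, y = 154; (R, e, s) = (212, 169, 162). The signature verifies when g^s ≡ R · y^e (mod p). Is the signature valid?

valid

g^s mod p:
201^2 = 40401 ≡ 52
201^4 ≡ 52^2 = 2704 ≡ 134
201^8 ≡ 134^2 = 17956 ≡ 223
201^16 ≡ 223^2 = 49729 ≡ 128
201^32 ≡ 128^2 = 16384 ≡ 193
201^64 ≡ 193^2 = 37249 ≡ 241
201^128 ≡ 241^2 = 58081 ≡ 256
162 = 128 + 32 + 2, so 201^162 ≡ 256·193·52 ≡ 244 (mod 257)
R · y^e mod p:
154^2 = 23716 ≡ 72
154^4 ≡ 72^2 = 5184 ≡ 44
154^8 ≡ 44^2 = 1936 ≡ 137
154^16 ≡ 137^2 = 18769 ≡ 8
154^32 ≡ 8^2 = 64
154^64 ≡ 64^2 = 4096 ≡ 241
154^128 ≡ 241^2 = 58081 ≡ 256
169 = 128 + 32 + 8 + 1, so 154^169 ≡ 256·64·137·154 ≡ 6 (mod 257)
212·6 = 1272 ≡ 244 (mod 257)
244 ≡ 244 (mod 257); signature holds.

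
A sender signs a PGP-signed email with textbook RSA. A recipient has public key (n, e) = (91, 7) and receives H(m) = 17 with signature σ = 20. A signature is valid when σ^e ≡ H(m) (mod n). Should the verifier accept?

reject

σ^2 ≡ 20^2 = 400 ≡ 36
σ^4 ≡ 36^2 = 1296 ≡ 22
7 = 4 + 2 + 1, so σ^7 ≡ 22·36·20 ≡ 6 (mod 91)
The recovered value 6 does not match the digest 17.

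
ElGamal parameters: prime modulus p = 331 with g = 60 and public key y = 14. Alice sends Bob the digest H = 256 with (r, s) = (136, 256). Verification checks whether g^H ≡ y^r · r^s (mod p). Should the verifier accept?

Left side g^H mod p:
60^2 = 3600 ≡ 290
60^4 ≡ 290^2 = 84100 ≡ 26
60^8 ≡ 26^2 = 676 ≡ 14
60^16 ≡ 14^2 = 196
60^32 ≡ 196^2 = 38416 ≡ 20
60^64 ≡ 20^2 = 400 ≡ 69
60^128 ≡ 69^2 = 4761 ≡ 127
60^256 ≡ 127^2 = 16129 ≡ 241
Right side y^r · r^s mod p:
14^2 = 196
14^4 ≡ 196^2 = 38416 ≡ 20
14^8 ≡ 20^2 = 400 ≡ 69
14^16 ≡ 69^2 = 4761 ≡ 127
14^32 ≡ 127^2 = 16129 ≡ 241
14^64 ≡ 241^2 = 58081 ≡ 156
14^128 ≡ 156^2 = 24336 ≡ 173
136 = 128 + 8, so 14^136 ≡ 173·69 ≡ 21 (mod 331)
136^2 = 18496 ≡ 291
136^4 ≡ 291^2 = 84681 ≡ 276
136^8 ≡ 276^2 = 76176 ≡ 46
136^16 ≡ 46^2 = 2116 ≡ 130
136^32 ≡ 130^2 = 16900 ≡ 19
136^64 ≡ 19^2 = 361 ≡ 30
136^128 ≡ 30^2 = 900 ≡ 238
136^256 ≡ 238^2 = 56644 ≡ 43
21·43 = 903 ≡ 241 (mod 331)
241 ≡ 241 (mod 331), so the signature is genuine.

accept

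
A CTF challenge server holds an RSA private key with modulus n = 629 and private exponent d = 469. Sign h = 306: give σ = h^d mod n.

306

Squares mod 629: h^1≡306, h^2≡544, h^4≡306, h^8≡544, h^16≡306, h^32≡544, h^64≡306, h^128≡544, h^256≡306
469 = 256 + 128 + 64 + 16 + 4 + 1, so h^469 ≡ 306·544·306·306·306·306 ≡ 306 (mod 629)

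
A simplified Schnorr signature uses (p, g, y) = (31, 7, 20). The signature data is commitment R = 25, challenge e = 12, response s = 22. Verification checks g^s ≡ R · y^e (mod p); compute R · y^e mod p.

20^2 = 400 ≡ 28
20^4 ≡ 28^2 = 784 ≡ 9
20^8 ≡ 9^2 = 81 ≡ 19
12 = 8 + 4, so 20^12 ≡ 19·9 ≡ 16 (mod 31)
R · y^e ≡ 25·16 = 400 ≡ 28 (mod 31)

28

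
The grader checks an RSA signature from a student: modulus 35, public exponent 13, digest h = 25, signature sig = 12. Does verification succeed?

Squares mod 35: sig^1≡12, sig^2≡4, sig^4≡16, sig^8≡11
13 = 8 + 4 + 1, so sig^13 ≡ 11·16·12 ≡ 12 (mod 35)
The recovered value 12 does not match the digest 25.

fails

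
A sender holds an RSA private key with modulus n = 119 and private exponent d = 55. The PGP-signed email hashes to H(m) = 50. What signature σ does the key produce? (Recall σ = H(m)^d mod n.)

Squares mod 119: (H(m))^1≡50, (H(m))^2≡1, (H(m))^4≡1, (H(m))^8≡1, (H(m))^16≡1, (H(m))^32≡1
55 = 32 + 16 + 4 + 2 + 1, so (H(m))^55 ≡ 1·1·1·1·50 ≡ 50 (mod 119)

50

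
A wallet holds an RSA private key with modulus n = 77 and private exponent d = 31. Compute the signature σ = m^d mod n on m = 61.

Squares mod 77: m^1≡61, m^2≡25, m^4≡9, m^8≡4, m^16≡16
31 = 16 + 8 + 4 + 2 + 1, so m^31 ≡ 16·4·9·25·61 ≡ 61 (mod 77)

61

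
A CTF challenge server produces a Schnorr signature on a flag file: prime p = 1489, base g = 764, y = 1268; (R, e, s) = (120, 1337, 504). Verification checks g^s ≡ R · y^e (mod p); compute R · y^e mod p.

1118

1268^1337 mod 1489 = 729
R · y^e ≡ 120·729 = 87480 ≡ 1118 (mod 1489)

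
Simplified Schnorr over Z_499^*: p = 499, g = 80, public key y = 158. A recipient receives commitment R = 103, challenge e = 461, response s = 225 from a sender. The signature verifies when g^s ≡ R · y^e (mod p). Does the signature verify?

does not verify

g^s mod p:
Squares mod 499: 80^1≡80, 80^2≡412, 80^4≡84, 80^8≡70, 80^16≡409, 80^32≡116, 80^64≡482, 80^128≡289
225 = 128 + 64 + 32 + 1, so 80^225 ≡ 289·482·116·80 ≡ 491 (mod 499)
R · y^e mod p:
Squares mod 499: 158^1≡158, 158^2≡14, 158^4≡196, 158^8≡492, 158^16≡49, 158^32≡405, 158^64≡353, 158^128≡358, 158^256≡420
461 = 256 + 128 + 64 + 8 + 4 + 1, so 158^461 ≡ 420·358·353·492·196·158 ≡ 152 (mod 499)
103·152 = 15656 ≡ 187 (mod 499)
491 ≠ 187; the check fails.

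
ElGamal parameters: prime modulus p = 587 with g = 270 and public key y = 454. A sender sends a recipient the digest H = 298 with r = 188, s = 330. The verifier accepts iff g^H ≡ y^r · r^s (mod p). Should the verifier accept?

accept

Left side g^H mod p:
270^2 = 72900 ≡ 112
270^4 ≡ 112^2 = 12544 ≡ 217
270^8 ≡ 217^2 = 47089 ≡ 129
270^16 ≡ 129^2 = 16641 ≡ 205
270^32 ≡ 205^2 = 42025 ≡ 348
270^64 ≡ 348^2 = 121104 ≡ 182
270^128 ≡ 182^2 = 33124 ≡ 252
270^256 ≡ 252^2 = 63504 ≡ 108
298 = 256 + 32 + 8 + 2, so 270^298 ≡ 108·348·129·112 ≡ 477 (mod 587)
Right side y^r · r^s mod p:
454^2 = 206116 ≡ 79
454^4 ≡ 79^2 = 6241 ≡ 371
454^8 ≡ 371^2 = 137641 ≡ 283
454^16 ≡ 283^2 = 80089 ≡ 257
454^32 ≡ 257^2 = 66049 ≡ 305
454^64 ≡ 305^2 = 93025 ≡ 279
454^128 ≡ 279^2 = 77841 ≡ 357
188 = 128 + 32 + 16 + 8 + 4, so 454^188 ≡ 357·305·257·283·371 ≡ 346 (mod 587)
188^2 = 35344 ≡ 124
188^4 ≡ 124^2 = 15376 ≡ 114
188^8 ≡ 114^2 = 12996 ≡ 82
188^16 ≡ 82^2 = 6724 ≡ 267
188^32 ≡ 267^2 = 71289 ≡ 262
188^64 ≡ 262^2 = 68644 ≡ 552
188^128 ≡ 552^2 = 304704 ≡ 51
188^256 ≡ 51^2 = 2601 ≡ 253
330 = 256 + 64 + 8 + 2, so 188^330 ≡ 253·552·82·124 ≡ 529 (mod 587)
346·529 = 183034 ≡ 477 (mod 587)
477 ≡ 477 (mod 587), so the signature is genuine.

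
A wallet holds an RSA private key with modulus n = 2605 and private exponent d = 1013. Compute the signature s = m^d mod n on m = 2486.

2316

m^2 ≡ 2486^2 = 6180196 ≡ 1136
m^4 ≡ 1136^2 = 1290496 ≡ 1021
m^8 ≡ 1021^2 = 1042441 ≡ 441
m^16 ≡ 441^2 = 194481 ≡ 1711
m^32 ≡ 1711^2 = 2927521 ≡ 2106
m^64 ≡ 2106^2 = 4435236 ≡ 1526
m^128 ≡ 1526^2 = 2328676 ≡ 2411
m^256 ≡ 2411^2 = 5812921 ≡ 1166
m^512 ≡ 1166^2 = 1359556 ≡ 2351
1013 = 512 + 256 + 128 + 64 + 32 + 16 + 4 + 1, so m^1013 ≡ 2351·1166·2411·1526·2106·1711·1021·2486 ≡ 2316 (mod 2605)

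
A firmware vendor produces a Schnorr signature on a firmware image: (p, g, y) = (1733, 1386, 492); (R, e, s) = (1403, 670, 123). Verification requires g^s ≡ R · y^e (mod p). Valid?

no

g^s mod p:
Squares mod 1733: 1386^1≡1386, 1386^2≡832, 1386^4≡757, 1386^8≡1159, 1386^16≡206, 1386^32≡844, 1386^64≡73
123 = 64 + 32 + 16 + 8 + 2 + 1, so 1386^123 ≡ 73·844·206·1159·832·1386 ≡ 1277 (mod 1733)
R · y^e mod p:
Squares mod 1733: 492^1≡492, 492^2≡1177, 492^4≡662, 492^8≡1528, 492^16≡433, 492^32≡325, 492^64≡1645, 492^128≡812, 492^256≡804, 492^512≡7
670 = 512 + 128 + 16 + 8 + 4 + 2, so 492^670 ≡ 7·812·433·1528·662·1177 ≡ 343 (mod 1733)
1403·343 = 481229 ≡ 1188 (mod 1733)
1277 ≠ 1188; the check fails.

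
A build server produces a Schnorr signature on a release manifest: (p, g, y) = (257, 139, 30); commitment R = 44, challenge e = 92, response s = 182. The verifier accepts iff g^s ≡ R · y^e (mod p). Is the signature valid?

invalid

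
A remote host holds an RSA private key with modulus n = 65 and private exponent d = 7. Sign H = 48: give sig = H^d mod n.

22

H^2 ≡ 48^2 = 2304 ≡ 29
H^4 ≡ 29^2 = 841 ≡ 61
7 = 4 + 2 + 1, so H^7 ≡ 61·29·48 ≡ 22 (mod 65)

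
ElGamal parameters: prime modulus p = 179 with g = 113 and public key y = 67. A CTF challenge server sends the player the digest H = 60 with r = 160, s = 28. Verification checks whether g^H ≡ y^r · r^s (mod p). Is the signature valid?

valid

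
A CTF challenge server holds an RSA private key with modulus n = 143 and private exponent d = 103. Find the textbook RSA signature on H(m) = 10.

10

(H(m))^2 ≡ 10^2 = 100
(H(m))^4 ≡ 100^2 = 10000 ≡ 133
(H(m))^8 ≡ 133^2 = 17689 ≡ 100
(H(m))^16 ≡ 100^2 = 10000 ≡ 133
(H(m))^32 ≡ 133^2 = 17689 ≡ 100
(H(m))^64 ≡ 100^2 = 10000 ≡ 133
103 = 64 + 32 + 4 + 2 + 1, so (H(m))^103 ≡ 133·100·133·100·10 ≡ 10 (mod 143)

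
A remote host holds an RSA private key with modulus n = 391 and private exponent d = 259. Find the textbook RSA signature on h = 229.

206

h^259 mod 391 = 206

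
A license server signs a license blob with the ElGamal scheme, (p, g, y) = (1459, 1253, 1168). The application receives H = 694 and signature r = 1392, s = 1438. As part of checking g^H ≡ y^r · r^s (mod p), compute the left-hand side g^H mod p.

1332

1253^2 = 1570009 ≡ 125
1253^4 ≡ 125^2 = 15625 ≡ 1035
1253^8 ≡ 1035^2 = 1071225 ≡ 319
1253^16 ≡ 319^2 = 101761 ≡ 1090
1253^32 ≡ 1090^2 = 1188100 ≡ 474
1253^64 ≡ 474^2 = 224676 ≡ 1449
1253^128 ≡ 1449^2 = 2099601 ≡ 100
1253^256 ≡ 100^2 = 10000 ≡ 1246
1253^512 ≡ 1246^2 = 1552516 ≡ 140
694 = 512 + 128 + 32 + 16 + 4 + 2, so 1253^694 ≡ 140·100·474·1090·1035·125 ≡ 1332 (mod 1459)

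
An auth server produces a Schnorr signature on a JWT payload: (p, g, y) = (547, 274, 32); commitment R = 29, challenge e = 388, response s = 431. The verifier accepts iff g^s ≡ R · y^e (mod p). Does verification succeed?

g^s mod p:
274^2 = 75076 ≡ 137
274^4 ≡ 137^2 = 18769 ≡ 171
274^8 ≡ 171^2 = 29241 ≡ 250
274^16 ≡ 250^2 = 62500 ≡ 142
274^32 ≡ 142^2 = 20164 ≡ 472
274^64 ≡ 472^2 = 222784 ≡ 155
274^128 ≡ 155^2 = 24025 ≡ 504
274^256 ≡ 504^2 = 254016 ≡ 208
431 = 256 + 128 + 32 + 8 + 4 + 2 + 1, so 274^431 ≡ 208·504·472·250·171·137·274 ≡ 228 (mod 547)
R · y^e mod p:
32^2 = 1024 ≡ 477
32^4 ≡ 477^2 = 227529 ≡ 524
32^8 ≡ 524^2 = 274576 ≡ 529
32^16 ≡ 529^2 = 279841 ≡ 324
32^32 ≡ 324^2 = 104976 ≡ 499
32^64 ≡ 499^2 = 249001 ≡ 116
32^128 ≡ 116^2 = 13456 ≡ 328
32^256 ≡ 328^2 = 107584 ≡ 372
388 = 256 + 128 + 4, so 32^388 ≡ 372·328·524 ≡ 289 (mod 547)
29·289 = 8381 ≡ 176 (mod 547)
228 ≠ 176; the check fails.

fails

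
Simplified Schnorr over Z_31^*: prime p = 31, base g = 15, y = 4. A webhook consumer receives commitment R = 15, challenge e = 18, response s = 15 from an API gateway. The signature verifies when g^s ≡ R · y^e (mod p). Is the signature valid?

valid

g^s mod p:
Squares mod 31: 15^1≡15, 15^2≡8, 15^4≡2, 15^8≡4
15 = 8 + 4 + 2 + 1, so 15^15 ≡ 4·2·8·15 ≡ 30 (mod 31)
R · y^e mod p:
Squares mod 31: 4^1≡4, 4^2≡16, 4^4≡8, 4^8≡2, 4^16≡4
18 = 16 + 2, so 4^18 ≡ 4·16 ≡ 2 (mod 31)
15·2 = 30 ≡ 30 (mod 31)
30 ≡ 30 (mod 31); signature holds.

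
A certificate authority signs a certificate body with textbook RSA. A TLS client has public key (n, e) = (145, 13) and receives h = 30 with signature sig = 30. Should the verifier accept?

Squares mod 145: sig^1≡30, sig^2≡30, sig^4≡30, sig^8≡30
13 = 8 + 4 + 1, so sig^13 ≡ 30·30·30 ≡ 30 (mod 145)
Since 30 equals the digest 30, verification succeeds.

accept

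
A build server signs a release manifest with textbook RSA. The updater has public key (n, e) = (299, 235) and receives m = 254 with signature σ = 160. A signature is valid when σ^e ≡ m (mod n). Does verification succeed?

fails

σ^2 ≡ 160^2 = 25600 ≡ 185
σ^4 ≡ 185^2 = 34225 ≡ 139
σ^8 ≡ 139^2 = 19321 ≡ 185
σ^16 ≡ 185^2 = 34225 ≡ 139
σ^32 ≡ 139^2 = 19321 ≡ 185
σ^64 ≡ 185^2 = 34225 ≡ 139
σ^128 ≡ 139^2 = 19321 ≡ 185
235 = 128 + 64 + 32 + 8 + 2 + 1, so σ^235 ≡ 185·139·185·185·185·160 ≡ 160 (mod 299)
160 ≠ 254, so verification fails.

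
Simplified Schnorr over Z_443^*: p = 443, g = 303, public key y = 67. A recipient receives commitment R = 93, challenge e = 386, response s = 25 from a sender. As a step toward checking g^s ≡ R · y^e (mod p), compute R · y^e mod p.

28

67^2 = 4489 ≡ 59
67^4 ≡ 59^2 = 3481 ≡ 380
67^8 ≡ 380^2 = 144400 ≡ 425
67^16 ≡ 425^2 = 180625 ≡ 324
67^32 ≡ 324^2 = 104976 ≡ 428
67^64 ≡ 428^2 = 183184 ≡ 225
67^128 ≡ 225^2 = 50625 ≡ 123
67^256 ≡ 123^2 = 15129 ≡ 67
386 = 256 + 128 + 2, so 67^386 ≡ 67·123·59 ≡ 248 (mod 443)
R · y^e ≡ 93·248 = 23064 ≡ 28 (mod 443)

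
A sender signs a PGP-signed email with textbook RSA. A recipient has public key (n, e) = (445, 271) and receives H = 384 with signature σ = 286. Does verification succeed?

fails

σ^2 ≡ 286^2 = 81796 ≡ 361
σ^4 ≡ 361^2 = 130321 ≡ 381
σ^8 ≡ 381^2 = 145161 ≡ 91
σ^16 ≡ 91^2 = 8281 ≡ 271
σ^32 ≡ 271^2 = 73441 ≡ 16
σ^64 ≡ 16^2 = 256
σ^128 ≡ 256^2 = 65536 ≡ 121
σ^256 ≡ 121^2 = 14641 ≡ 401
271 = 256 + 8 + 4 + 2 + 1, so σ^271 ≡ 401·91·381·361·286 ≡ 61 (mod 445)
The recovered value 61 does not match the digest 384.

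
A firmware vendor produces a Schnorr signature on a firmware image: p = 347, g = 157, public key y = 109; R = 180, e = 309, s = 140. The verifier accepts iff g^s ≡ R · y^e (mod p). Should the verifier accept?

reject

g^s mod p:
Squares mod 347: 157^1≡157, 157^2≡12, 157^4≡144, 157^8≡263, 157^16≡116, 157^32≡270, 157^64≡30, 157^128≡206
140 = 128 + 8 + 4, so 157^140 ≡ 206·263·144 ≡ 31 (mod 347)
R · y^e mod p:
Squares mod 347: 109^1≡109, 109^2≡83, 109^4≡296, 109^8≡172, 109^16≡89, 109^32≡287, 109^64≡130, 109^128≡244, 109^256≡199
309 = 256 + 32 + 16 + 4 + 1, so 109^309 ≡ 199·287·89·296·109 ≡ 328 (mod 347)
180·328 = 59040 ≡ 50 (mod 347)
31 ≠ 50; the check fails.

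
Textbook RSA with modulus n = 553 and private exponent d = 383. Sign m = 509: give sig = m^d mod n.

m^383 mod 553 = 402

402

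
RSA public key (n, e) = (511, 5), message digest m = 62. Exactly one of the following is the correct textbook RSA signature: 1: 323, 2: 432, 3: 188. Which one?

3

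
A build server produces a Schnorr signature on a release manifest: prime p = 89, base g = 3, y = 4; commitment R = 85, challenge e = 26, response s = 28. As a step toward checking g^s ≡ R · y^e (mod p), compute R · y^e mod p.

44

Squares mod 89: 4^1≡4, 4^2≡16, 4^4≡78, 4^8≡32, 4^16≡45
26 = 16 + 8 + 2, so 4^26 ≡ 45·32·16 ≡ 78 (mod 89)
R · y^e ≡ 85·78 = 6630 ≡ 44 (mod 89)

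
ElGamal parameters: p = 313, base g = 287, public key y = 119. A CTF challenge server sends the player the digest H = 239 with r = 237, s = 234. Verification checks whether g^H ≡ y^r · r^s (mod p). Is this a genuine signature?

forged

Left side g^H mod p:
287^2 = 82369 ≡ 50
287^4 ≡ 50^2 = 2500 ≡ 309
287^8 ≡ 309^2 = 95481 ≡ 16
287^16 ≡ 16^2 = 256
287^32 ≡ 256^2 = 65536 ≡ 119
287^64 ≡ 119^2 = 14161 ≡ 76
287^128 ≡ 76^2 = 5776 ≡ 142
239 = 128 + 64 + 32 + 8 + 4 + 2 + 1, so 287^239 ≡ 142·76·119·16·309·50·287 ≡ 104 (mod 313)
Right side y^r · r^s mod p:
119^2 = 14161 ≡ 76
119^4 ≡ 76^2 = 5776 ≡ 142
119^8 ≡ 142^2 = 20164 ≡ 132
119^16 ≡ 132^2 = 17424 ≡ 209
119^32 ≡ 209^2 = 43681 ≡ 174
119^64 ≡ 174^2 = 30276 ≡ 228
119^128 ≡ 228^2 = 51984 ≡ 26
237 = 128 + 64 + 32 + 8 + 4 + 1, so 119^237 ≡ 26·228·174·132·142·119 ≡ 280 (mod 313)
237^2 = 56169 ≡ 142
237^4 ≡ 142^2 = 20164 ≡ 132
237^8 ≡ 132^2 = 17424 ≡ 209
237^16 ≡ 209^2 = 43681 ≡ 174
237^32 ≡ 174^2 = 30276 ≡ 228
237^64 ≡ 228^2 = 51984 ≡ 26
237^128 ≡ 26^2 = 676 ≡ 50
234 = 128 + 64 + 32 + 8 + 2, so 237^234 ≡ 50·26·228·209·142 ≡ 1 (mod 313)
280·1 = 280 ≡ 280 (mod 313)
104 ≠ 280, so verification fails.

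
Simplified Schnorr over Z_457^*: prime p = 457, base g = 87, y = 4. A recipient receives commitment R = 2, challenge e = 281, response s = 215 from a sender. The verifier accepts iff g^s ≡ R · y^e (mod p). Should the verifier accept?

reject

g^s mod p:
87^2 = 7569 ≡ 257
87^4 ≡ 257^2 = 66049 ≡ 241
87^8 ≡ 241^2 = 58081 ≡ 42
87^16 ≡ 42^2 = 1764 ≡ 393
87^32 ≡ 393^2 = 154449 ≡ 440
87^64 ≡ 440^2 = 193600 ≡ 289
87^128 ≡ 289^2 = 83521 ≡ 347
215 = 128 + 64 + 16 + 4 + 2 + 1, so 87^215 ≡ 347·289·393·241·257·87 ≡ 329 (mod 457)
R · y^e mod p:
4^2 = 16
4^4 ≡ 16^2 = 256
4^8 ≡ 256^2 = 65536 ≡ 185
4^16 ≡ 185^2 = 34225 ≡ 407
4^32 ≡ 407^2 = 165649 ≡ 215
4^64 ≡ 215^2 = 46225 ≡ 68
4^128 ≡ 68^2 = 4624 ≡ 54
4^256 ≡ 54^2 = 2916 ≡ 174
281 = 256 + 16 + 8 + 1, so 4^281 ≡ 174·407·185·4 ≡ 216 (mod 457)
2·216 = 432 ≡ 432 (mod 457)
329 ≠ 432; the check fails.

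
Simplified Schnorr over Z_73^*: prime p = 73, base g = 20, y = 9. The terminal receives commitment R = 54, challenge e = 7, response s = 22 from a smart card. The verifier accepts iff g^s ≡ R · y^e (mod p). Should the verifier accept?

g^s mod p:
20^2 = 400 ≡ 35
20^4 ≡ 35^2 = 1225 ≡ 57
20^8 ≡ 57^2 = 3249 ≡ 37
20^16 ≡ 37^2 = 1369 ≡ 55
22 = 16 + 4 + 2, so 20^22 ≡ 55·57·35 ≡ 6 (mod 73)
R · y^e mod p:
9^2 = 81 ≡ 8
9^4 ≡ 8^2 = 64
7 = 4 + 2 + 1, so 9^7 ≡ 64·8·9 ≡ 9 (mod 73)
54·9 = 486 ≡ 48 (mod 73)
6 ≠ 48; the check fails.

reject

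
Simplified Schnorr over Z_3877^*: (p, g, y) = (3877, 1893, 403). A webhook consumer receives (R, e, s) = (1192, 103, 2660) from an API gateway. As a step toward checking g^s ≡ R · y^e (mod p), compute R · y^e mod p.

3505

403^2 = 162409 ≡ 3452
403^4 ≡ 3452^2 = 11916304 ≡ 2283
403^8 ≡ 2283^2 = 5212089 ≡ 1401
403^16 ≡ 1401^2 = 1962801 ≡ 1039
403^32 ≡ 1039^2 = 1079521 ≡ 1715
403^64 ≡ 1715^2 = 2941225 ≡ 2459
103 = 64 + 32 + 4 + 2 + 1, so 403^103 ≡ 2459·1715·2283·3452·403 ≡ 403 (mod 3877)
R · y^e ≡ 1192·403 = 480376 ≡ 3505 (mod 3877)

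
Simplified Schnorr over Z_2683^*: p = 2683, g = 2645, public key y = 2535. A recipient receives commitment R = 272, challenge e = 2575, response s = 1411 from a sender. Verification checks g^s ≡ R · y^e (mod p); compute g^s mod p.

492

2645^2 = 6996025 ≡ 1444
2645^4 ≡ 1444^2 = 2085136 ≡ 445
2645^8 ≡ 445^2 = 198025 ≡ 2166
2645^16 ≡ 2166^2 = 4691556 ≡ 1672
2645^32 ≡ 1672^2 = 2795584 ≡ 2581
2645^64 ≡ 2581^2 = 6661561 ≡ 2355
2645^128 ≡ 2355^2 = 5546025 ≡ 264
2645^256 ≡ 264^2 = 69696 ≡ 2621
2645^512 ≡ 2621^2 = 6869641 ≡ 1161
2645^1024 ≡ 1161^2 = 1347921 ≡ 1055
1411 = 1024 + 256 + 128 + 2 + 1, so 2645^1411 ≡ 1055·2621·264·1444·2645 ≡ 492 (mod 2683)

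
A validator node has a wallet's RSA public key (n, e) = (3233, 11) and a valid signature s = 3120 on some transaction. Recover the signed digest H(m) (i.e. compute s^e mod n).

Squares mod 3233: s^1≡3120, s^2≡3070, s^4≡705, s^8≡2376
11 = 8 + 2 + 1, so s^11 ≡ 2376·3070·3120 ≡ 1656 (mod 3233)

1656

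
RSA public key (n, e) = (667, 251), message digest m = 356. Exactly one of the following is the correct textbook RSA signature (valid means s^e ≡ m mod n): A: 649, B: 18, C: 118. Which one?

A

Candidate A: Squares mod 667: 649^1≡649, 649^2≡324, 649^4≡257, 649^8≡16, 649^16≡256, 649^32≡170, 649^64≡219, 649^128≡604; 251 = 128 + 64 + 32 + 16 + 8 + 2 + 1, so 649^251 ≡ 604·219·170·256·16·324·649 ≡ 356 (mod 667)
  → matches m = 356
Candidate B: Squares mod 667: 18^1≡18, 18^2≡324, 18^4≡257, 18^8≡16, 18^16≡256, 18^32≡170, 18^64≡219, 18^128≡604; 251 = 128 + 64 + 32 + 16 + 8 + 2 + 1, so 18^251 ≡ 604·219·170·256·16·324·18 ≡ 311 (mod 667)
Candidate C: Squares mod 667: 118^1≡118, 118^2≡584, 118^4≡219, 118^8≡604, 118^16≡634, 118^32≡422, 118^64≡662, 118^128≡25; 251 = 128 + 64 + 32 + 16 + 8 + 2 + 1, so 118^251 ≡ 25·662·422·634·604·584·118 ≡ 363 (mod 667)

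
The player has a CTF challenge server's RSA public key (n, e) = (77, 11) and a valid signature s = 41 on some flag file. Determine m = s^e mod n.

41

s^11 mod 77 = 41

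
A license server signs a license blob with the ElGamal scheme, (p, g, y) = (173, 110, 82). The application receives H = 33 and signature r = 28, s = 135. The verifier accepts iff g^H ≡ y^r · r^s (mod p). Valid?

Left side g^H mod p:
Squares mod 173: 110^1≡110, 110^2≡163, 110^4≡100, 110^8≡139, 110^16≡118, 110^32≡84
33 = 32 + 1, so 110^33 ≡ 84·110 ≡ 71 (mod 173)
Right side y^r · r^s mod p:
Squares mod 173: 82^1≡82, 82^2≡150, 82^4≡10, 82^8≡100, 82^16≡139
28 = 16 + 8 + 4, so 82^28 ≡ 139·100·10 ≡ 81 (mod 173)
Squares mod 173: 28^1≡28, 28^2≡92, 28^4≡160, 28^8≡169, 28^16≡16, 28^32≡83, 28^64≡142, 28^128≡96
135 = 128 + 4 + 2 + 1, so 28^135 ≡ 96·160·92·28 ≡ 11 (mod 173)
81·11 = 891 ≡ 26 (mod 173)
71 ≠ 26, so verification fails.

no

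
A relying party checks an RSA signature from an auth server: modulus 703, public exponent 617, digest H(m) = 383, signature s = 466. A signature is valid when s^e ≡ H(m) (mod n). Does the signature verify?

verifies

s^617 mod 703 = 383
s^617 mod 703 = 383 matches H(m).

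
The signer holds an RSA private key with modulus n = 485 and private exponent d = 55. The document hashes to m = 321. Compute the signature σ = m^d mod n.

46

m^2 ≡ 321^2 = 103041 ≡ 221
m^4 ≡ 221^2 = 48841 ≡ 341
m^8 ≡ 341^2 = 116281 ≡ 366
m^16 ≡ 366^2 = 133956 ≡ 96
m^32 ≡ 96^2 = 9216 ≡ 1
55 = 32 + 16 + 4 + 2 + 1, so m^55 ≡ 1·96·341·221·321 ≡ 46 (mod 485)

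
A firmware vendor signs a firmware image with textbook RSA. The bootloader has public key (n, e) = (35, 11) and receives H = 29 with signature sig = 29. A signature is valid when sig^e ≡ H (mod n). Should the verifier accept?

accept

sig^2 ≡ 29^2 = 841 ≡ 1
sig^4 ≡ 1^2 = 1
sig^8 ≡ 1^2 = 1
11 = 8 + 2 + 1, so sig^11 ≡ 1·1·29 ≡ 29 (mod 35)
sig^11 mod 35 = 29 matches H.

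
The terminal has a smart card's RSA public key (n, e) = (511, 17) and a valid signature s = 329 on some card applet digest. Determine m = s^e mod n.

294

s^17 mod 511 = 294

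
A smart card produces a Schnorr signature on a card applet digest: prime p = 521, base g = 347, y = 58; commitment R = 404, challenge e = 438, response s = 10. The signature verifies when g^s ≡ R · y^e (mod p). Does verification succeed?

fails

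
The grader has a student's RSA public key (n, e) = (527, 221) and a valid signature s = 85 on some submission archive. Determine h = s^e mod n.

Squares mod 527: s^1≡85, s^2≡374, s^4≡221, s^8≡357, s^16≡442, s^32≡374, s^64≡221, s^128≡357
221 = 128 + 64 + 16 + 8 + 4 + 1, so s^221 ≡ 357·221·442·357·221·85 ≡ 85 (mod 527)

85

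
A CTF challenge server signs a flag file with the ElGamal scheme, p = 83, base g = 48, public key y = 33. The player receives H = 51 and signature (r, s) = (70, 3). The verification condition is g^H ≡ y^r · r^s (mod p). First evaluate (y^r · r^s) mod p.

65

33^2 = 1089 ≡ 10
33^4 ≡ 10^2 = 100 ≡ 17
33^8 ≡ 17^2 = 289 ≡ 40
33^16 ≡ 40^2 = 1600 ≡ 23
33^32 ≡ 23^2 = 529 ≡ 31
33^64 ≡ 31^2 = 961 ≡ 48
70 = 64 + 4 + 2, so 33^70 ≡ 48·17·10 ≡ 26 (mod 83)
70^2 = 4900 ≡ 3
3 = 2 + 1, so 70^3 ≡ 3·70 ≡ 44 (mod 83)
y^r · r^s ≡ 26·44 = 1144 ≡ 65 (mod 83)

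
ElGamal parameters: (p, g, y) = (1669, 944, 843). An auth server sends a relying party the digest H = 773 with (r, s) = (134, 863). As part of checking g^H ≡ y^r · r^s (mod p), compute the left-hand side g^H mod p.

Squares mod 1669: 944^1≡944, 944^2≡1559, 944^4≡417, 944^8≡313, 944^16≡1167, 944^32≡1654, 944^64≡225, 944^128≡555, 944^256≡929, 944^512≡168
773 = 512 + 256 + 4 + 1, so 944^773 ≡ 168·929·417·944 ≡ 169 (mod 1669)

169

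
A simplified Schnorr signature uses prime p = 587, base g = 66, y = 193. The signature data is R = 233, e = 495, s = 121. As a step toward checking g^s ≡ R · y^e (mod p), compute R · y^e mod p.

193^2 = 37249 ≡ 268
193^4 ≡ 268^2 = 71824 ≡ 210
193^8 ≡ 210^2 = 44100 ≡ 75
193^16 ≡ 75^2 = 5625 ≡ 342
193^32 ≡ 342^2 = 116964 ≡ 151
193^64 ≡ 151^2 = 22801 ≡ 495
193^128 ≡ 495^2 = 245025 ≡ 246
193^256 ≡ 246^2 = 60516 ≡ 55
495 = 256 + 128 + 64 + 32 + 8 + 4 + 2 + 1, so 193^495 ≡ 55·246·495·151·75·210·268·193 ≡ 81 (mod 587)
R · y^e ≡ 233·81 = 18873 ≡ 89 (mod 587)

89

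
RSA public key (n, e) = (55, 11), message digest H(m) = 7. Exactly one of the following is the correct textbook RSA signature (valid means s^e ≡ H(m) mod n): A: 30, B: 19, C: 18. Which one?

C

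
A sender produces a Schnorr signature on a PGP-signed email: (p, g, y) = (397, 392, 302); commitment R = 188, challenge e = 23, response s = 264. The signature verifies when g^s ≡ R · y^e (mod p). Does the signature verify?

g^s mod p:
392^2 = 153664 ≡ 25
392^4 ≡ 25^2 = 625 ≡ 228
392^8 ≡ 228^2 = 51984 ≡ 374
392^16 ≡ 374^2 = 139876 ≡ 132
392^32 ≡ 132^2 = 17424 ≡ 353
392^64 ≡ 353^2 = 124609 ≡ 348
392^128 ≡ 348^2 = 121104 ≡ 19
392^256 ≡ 19^2 = 361
264 = 256 + 8, so 392^264 ≡ 361·374 ≡ 34 (mod 397)
R · y^e mod p:
302^2 = 91204 ≡ 291
302^4 ≡ 291^2 = 84681 ≡ 120
302^8 ≡ 120^2 = 14400 ≡ 108
302^16 ≡ 108^2 = 11664 ≡ 151
23 = 16 + 4 + 2 + 1, so 302^23 ≡ 151·120·291·302 ≡ 54 (mod 397)
188·54 = 10152 ≡ 227 (mod 397)
34 ≠ 227; the check fails.

does not verify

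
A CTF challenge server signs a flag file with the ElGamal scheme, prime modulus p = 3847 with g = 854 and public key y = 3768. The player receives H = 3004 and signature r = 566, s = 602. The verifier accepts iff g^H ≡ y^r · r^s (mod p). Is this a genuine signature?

genuine

Left side g^H mod p:
Squares mod 3847: 854^1≡854, 854^2≡2233, 854^4≡577, 854^8≡2087, 854^16≡765, 854^32≡481, 854^64≡541, 854^128≡309, 854^256≡3153, 854^512≡761, 854^1024≡2071, 854^2048≡3483
3004 = 2048 + 512 + 256 + 128 + 32 + 16 + 8 + 4, so 854^3004 ≡ 3483·761·3153·309·481·765·2087·577 ≡ 392 (mod 3847)
Right side y^r · r^s mod p:
Squares mod 3847: 3768^1≡3768, 3768^2≡2394, 3768^4≡3053, 3768^8≡3375, 3768^16≡3505, 3768^32≡1554, 3768^64≡2847, 3768^128≡3627, 3768^256≡2236, 3768^512≡2443
566 = 512 + 32 + 16 + 4 + 2, so 3768^566 ≡ 2443·1554·3505·3053·2394 ≡ 238 (mod 3847)
Squares mod 3847: 566^1≡566, 566^2≡1055, 566^4≡1242, 566^8≡3764, 566^16≡3042, 566^32≡1729, 566^64≡322, 566^128≡3662, 566^256≡3449, 566^512≡677
602 = 512 + 64 + 16 + 8 + 2, so 566^602 ≡ 677·322·3042·3764·1055 ≡ 1812 (mod 3847)
238·1812 = 431256 ≡ 392 (mod 3847)
392 ≡ 392 (mod 3847), so the signature is genuine.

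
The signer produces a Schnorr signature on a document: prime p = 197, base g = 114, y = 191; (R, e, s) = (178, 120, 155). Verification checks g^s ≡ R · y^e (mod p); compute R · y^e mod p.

114

Squares mod 197: 191^1≡191, 191^2≡36, 191^4≡114, 191^8≡191, 191^16≡36, 191^32≡114, 191^64≡191
120 = 64 + 32 + 16 + 8, so 191^120 ≡ 191·114·36·191 ≡ 191 (mod 197)
R · y^e ≡ 178·191 = 33998 ≡ 114 (mod 197)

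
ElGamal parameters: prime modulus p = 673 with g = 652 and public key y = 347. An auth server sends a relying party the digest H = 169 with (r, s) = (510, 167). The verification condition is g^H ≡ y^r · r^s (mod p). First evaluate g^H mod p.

21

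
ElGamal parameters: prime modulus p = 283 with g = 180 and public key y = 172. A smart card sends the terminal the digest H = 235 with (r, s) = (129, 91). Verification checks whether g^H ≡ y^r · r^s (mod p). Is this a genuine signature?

forged

Left side g^H mod p:
Squares mod 283: 180^1≡180, 180^2≡138, 180^4≡83, 180^8≡97, 180^16≡70, 180^32≡89, 180^64≡280, 180^128≡9
235 = 128 + 64 + 32 + 8 + 2 + 1, so 180^235 ≡ 9·280·89·97·138·180 ≡ 45 (mod 283)
Right side y^r · r^s mod p:
Squares mod 283: 172^1≡172, 172^2≡152, 172^4≡181, 172^8≡216, 172^16≡244, 172^32≡106, 172^64≡199, 172^128≡264
129 = 128 + 1, so 172^129 ≡ 264·172 ≡ 128 (mod 283)
Squares mod 283: 129^1≡129, 129^2≡227, 129^4≡23, 129^8≡246, 129^16≡237, 129^32≡135, 129^64≡113
91 = 64 + 16 + 8 + 2 + 1, so 129^91 ≡ 113·237·246·227·129 ≡ 6 (mod 283)
128·6 = 768 ≡ 202 (mod 283)
45 ≠ 202, so verification fails.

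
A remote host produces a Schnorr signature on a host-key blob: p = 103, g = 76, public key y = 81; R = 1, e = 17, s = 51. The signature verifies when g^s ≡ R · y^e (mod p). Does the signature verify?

g^s mod p:
76^2 = 5776 ≡ 8
76^4 ≡ 8^2 = 64
76^8 ≡ 64^2 = 4096 ≡ 79
76^16 ≡ 79^2 = 6241 ≡ 61
76^32 ≡ 61^2 = 3721 ≡ 13
51 = 32 + 16 + 2 + 1, so 76^51 ≡ 13·61·8·76 ≡ 1 (mod 103)
R · y^e mod p:
81^2 = 6561 ≡ 72
81^4 ≡ 72^2 = 5184 ≡ 34
81^8 ≡ 34^2 = 1156 ≡ 23
81^16 ≡ 23^2 = 529 ≡ 14
17 = 16 + 1, so 81^17 ≡ 14·81 ≡ 1 (mod 103)
1·1 = 1 ≡ 1 (mod 103)
1 ≡ 1 (mod 103); signature holds.

verifies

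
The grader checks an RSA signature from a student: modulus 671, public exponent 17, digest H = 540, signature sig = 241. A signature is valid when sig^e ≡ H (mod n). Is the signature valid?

sig^17 mod 671 = 131
131 ≠ 540, so verification fails.

invalid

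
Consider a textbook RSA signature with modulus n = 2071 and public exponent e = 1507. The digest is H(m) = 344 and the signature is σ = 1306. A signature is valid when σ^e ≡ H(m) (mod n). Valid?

yes

Squares mod 2071: σ^1≡1306, σ^2≡1203, σ^4≡1651, σ^8≡365, σ^16≡681, σ^32≡1928, σ^64≡1810, σ^128≡1849, σ^256≡1651, σ^512≡365, σ^1024≡681
1507 = 1024 + 256 + 128 + 64 + 32 + 2 + 1, so σ^1507 ≡ 681·1651·1849·1810·1928·1203·1306 ≡ 344 (mod 2071)
σ^1507 mod 2071 = 344 matches H(m).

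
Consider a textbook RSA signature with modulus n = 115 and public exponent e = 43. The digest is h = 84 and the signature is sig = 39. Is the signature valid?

invalid

sig^43 mod 115 = 59
The recovered value 59 does not match the digest 84.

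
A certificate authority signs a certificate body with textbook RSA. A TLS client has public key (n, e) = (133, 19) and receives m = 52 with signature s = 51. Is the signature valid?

Squares mod 133: s^1≡51, s^2≡74, s^4≡23, s^8≡130, s^16≡9
19 = 16 + 2 + 1, so s^19 ≡ 9·74·51 ≡ 51 (mod 133)
The recovered value 51 does not match the digest 52.

invalid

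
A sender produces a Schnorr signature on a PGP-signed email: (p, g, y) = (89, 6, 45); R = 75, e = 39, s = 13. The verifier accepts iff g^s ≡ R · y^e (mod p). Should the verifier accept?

g^s mod p:
6^13 mod 89 = 86
R · y^e mod p:
45^39 mod 89 = 32
75·32 = 2400 ≡ 86 (mod 89)
86 ≡ 86 (mod 89); signature holds.

accept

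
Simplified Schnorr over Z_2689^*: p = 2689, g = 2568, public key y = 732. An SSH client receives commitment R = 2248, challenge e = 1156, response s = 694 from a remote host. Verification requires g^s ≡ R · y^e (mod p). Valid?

yes

g^s mod p:
2568^2 = 6594624 ≡ 1196
2568^4 ≡ 1196^2 = 1430416 ≡ 2557
2568^8 ≡ 2557^2 = 6538249 ≡ 1290
2568^16 ≡ 1290^2 = 1664100 ≡ 2298
2568^32 ≡ 2298^2 = 5280804 ≡ 2297
2568^64 ≡ 2297^2 = 5276209 ≡ 391
2568^128 ≡ 391^2 = 152881 ≡ 2297
2568^256 ≡ 2297^2 = 5276209 ≡ 391
2568^512 ≡ 391^2 = 152881 ≡ 2297
694 = 512 + 128 + 32 + 16 + 4 + 2, so 2568^694 ≡ 2297·2297·2297·2298·2557·1196 ≡ 1957 (mod 2689)
R · y^e mod p:
732^2 = 535824 ≡ 713
732^4 ≡ 713^2 = 508369 ≡ 148
732^8 ≡ 148^2 = 21904 ≡ 392
732^16 ≡ 392^2 = 153664 ≡ 391
732^32 ≡ 391^2 = 152881 ≡ 2297
732^64 ≡ 2297^2 = 5276209 ≡ 391
732^128 ≡ 391^2 = 152881 ≡ 2297
732^256 ≡ 2297^2 = 5276209 ≡ 391
732^512 ≡ 391^2 = 152881 ≡ 2297
732^1024 ≡ 2297^2 = 5276209 ≡ 391
1156 = 1024 + 128 + 4, so 732^1156 ≡ 391·2297·148 ≡ 148 (mod 2689)
2248·148 = 332704 ≡ 1957 (mod 2689)
1957 ≡ 1957 (mod 2689); signature holds.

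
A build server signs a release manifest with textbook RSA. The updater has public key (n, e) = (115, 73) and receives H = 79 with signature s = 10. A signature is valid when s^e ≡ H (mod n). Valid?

no

s^2 ≡ 10^2 = 100
s^4 ≡ 100^2 = 10000 ≡ 110
s^8 ≡ 110^2 = 12100 ≡ 25
s^16 ≡ 25^2 = 625 ≡ 50
s^32 ≡ 50^2 = 2500 ≡ 85
s^64 ≡ 85^2 = 7225 ≡ 95
73 = 64 + 8 + 1, so s^73 ≡ 95·25·10 ≡ 60 (mod 115)
60 ≠ 79, so verification fails.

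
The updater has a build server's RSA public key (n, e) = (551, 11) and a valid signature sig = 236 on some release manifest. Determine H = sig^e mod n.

411

sig^2 ≡ 236^2 = 55696 ≡ 45
sig^4 ≡ 45^2 = 2025 ≡ 372
sig^8 ≡ 372^2 = 138384 ≡ 83
11 = 8 + 2 + 1, so sig^11 ≡ 83·45·236 ≡ 411 (mod 551)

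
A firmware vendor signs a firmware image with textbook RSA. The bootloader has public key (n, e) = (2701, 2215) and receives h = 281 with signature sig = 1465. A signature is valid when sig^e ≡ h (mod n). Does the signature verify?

sig^2 ≡ 1465^2 = 2146225 ≡ 1631
sig^4 ≡ 1631^2 = 2660161 ≡ 2377
sig^8 ≡ 2377^2 = 5650129 ≡ 2338
sig^16 ≡ 2338^2 = 5466244 ≡ 2121
sig^32 ≡ 2121^2 = 4498641 ≡ 1476
sig^64 ≡ 1476^2 = 2178576 ≡ 1570
sig^128 ≡ 1570^2 = 2464900 ≡ 1588
sig^256 ≡ 1588^2 = 2521744 ≡ 1711
sig^512 ≡ 1711^2 = 2927521 ≡ 2338
sig^1024 ≡ 2338^2 = 5466244 ≡ 2121
sig^2048 ≡ 2121^2 = 4498641 ≡ 1476
2215 = 2048 + 128 + 32 + 4 + 2 + 1, so sig^2215 ≡ 1476·1588·1476·2377·1631·1465 ≡ 2420 (mod 2701)
sig^2215 mod 2701 = 2420, but h = 281.

does not verify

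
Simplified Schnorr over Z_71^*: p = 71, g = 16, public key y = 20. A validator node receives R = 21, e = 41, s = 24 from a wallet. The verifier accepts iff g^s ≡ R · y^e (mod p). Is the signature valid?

g^s mod p:
Squares mod 71: 16^1≡16, 16^2≡43, 16^4≡3, 16^8≡9, 16^16≡10
24 = 16 + 8, so 16^24 ≡ 10·9 ≡ 19 (mod 71)
R · y^e mod p:
Squares mod 71: 20^1≡20, 20^2≡45, 20^4≡37, 20^8≡20, 20^16≡45, 20^32≡37
41 = 32 + 8 + 1, so 20^41 ≡ 37·20·20 ≡ 32 (mod 71)
21·32 = 672 ≡ 33 (mod 71)
19 ≠ 33; the check fails.

invalid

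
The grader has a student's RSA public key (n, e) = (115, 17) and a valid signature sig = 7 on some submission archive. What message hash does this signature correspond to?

42

sig^2 ≡ 7^2 = 49
sig^4 ≡ 49^2 = 2401 ≡ 101
sig^8 ≡ 101^2 = 10201 ≡ 81
sig^16 ≡ 81^2 = 6561 ≡ 6
17 = 16 + 1, so sig^17 ≡ 6·7 ≡ 42 (mod 115)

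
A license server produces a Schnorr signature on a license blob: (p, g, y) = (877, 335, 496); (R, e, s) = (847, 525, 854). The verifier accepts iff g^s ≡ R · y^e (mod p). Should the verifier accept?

reject

g^s mod p:
Squares mod 877: 335^1≡335, 335^2≡846, 335^4≡84, 335^8≡40, 335^16≡723, 335^32≡37, 335^64≡492, 335^128≡12, 335^256≡144, 335^512≡565
854 = 512 + 256 + 64 + 16 + 4 + 2, so 335^854 ≡ 565·144·492·723·84·846 ≡ 85 (mod 877)
R · y^e mod p:
Squares mod 877: 496^1≡496, 496^2≡456, 496^4≡87, 496^8≡553, 496^16≡613, 496^32≡413, 496^64≡431, 496^128≡714, 496^256≡259, 496^512≡429
525 = 512 + 8 + 4 + 1, so 496^525 ≡ 429·553·87·496 ≡ 206 (mod 877)
847·206 = 174482 ≡ 836 (mod 877)
85 ≠ 836; the check fails.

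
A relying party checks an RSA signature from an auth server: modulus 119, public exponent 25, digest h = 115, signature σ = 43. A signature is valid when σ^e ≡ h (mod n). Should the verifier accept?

reject

σ^2 ≡ 43^2 = 1849 ≡ 64
σ^4 ≡ 64^2 = 4096 ≡ 50
σ^8 ≡ 50^2 = 2500 ≡ 1
σ^16 ≡ 1^2 = 1
25 = 16 + 8 + 1, so σ^25 ≡ 1·1·43 ≡ 43 (mod 119)
43 ≠ 115, so verification fails.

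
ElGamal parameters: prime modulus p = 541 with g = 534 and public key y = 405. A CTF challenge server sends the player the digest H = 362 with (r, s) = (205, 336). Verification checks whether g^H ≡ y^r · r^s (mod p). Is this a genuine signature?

Left side g^H mod p:
534^2 = 285156 ≡ 49
534^4 ≡ 49^2 = 2401 ≡ 237
534^8 ≡ 237^2 = 56169 ≡ 446
534^16 ≡ 446^2 = 198916 ≡ 369
534^32 ≡ 369^2 = 136161 ≡ 370
534^64 ≡ 370^2 = 136900 ≡ 27
534^128 ≡ 27^2 = 729 ≡ 188
534^256 ≡ 188^2 = 35344 ≡ 179
362 = 256 + 64 + 32 + 8 + 2, so 534^362 ≡ 179·27·370·446·49 ≡ 49 (mod 541)
Right side y^r · r^s mod p:
405^2 = 164025 ≡ 102
405^4 ≡ 102^2 = 10404 ≡ 125
405^8 ≡ 125^2 = 15625 ≡ 477
405^16 ≡ 477^2 = 227529 ≡ 309
405^32 ≡ 309^2 = 95481 ≡ 265
405^64 ≡ 265^2 = 70225 ≡ 436
405^128 ≡ 436^2 = 190096 ≡ 205
205 = 128 + 64 + 8 + 4 + 1, so 405^205 ≡ 205·436·477·125·405 ≡ 225 (mod 541)
205^2 = 42025 ≡ 368
205^4 ≡ 368^2 = 135424 ≡ 174
205^8 ≡ 174^2 = 30276 ≡ 521
205^16 ≡ 521^2 = 271441 ≡ 400
205^32 ≡ 400^2 = 160000 ≡ 405
205^64 ≡ 405^2 = 164025 ≡ 102
205^128 ≡ 102^2 = 10404 ≡ 125
205^256 ≡ 125^2 = 15625 ≡ 477
336 = 256 + 64 + 16, so 205^336 ≡ 477·102·400 ≡ 207 (mod 541)
225·207 = 46575 ≡ 49 (mod 541)
49 ≡ 49 (mod 541), so the signature is genuine.

genuine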